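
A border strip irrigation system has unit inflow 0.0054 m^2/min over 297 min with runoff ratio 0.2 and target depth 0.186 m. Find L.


L = q*t/((1+r)*Z)
L = 0.0054*297/((1+0.2)*0.186)
L = 1.6038/0.2232

7.1855 m


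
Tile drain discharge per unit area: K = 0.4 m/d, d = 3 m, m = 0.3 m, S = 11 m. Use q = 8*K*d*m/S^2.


q = 8*K*d*m/S^2
q = 8*0.4*3*0.3/11^2
q = 2.8800 / 121

0.0238 m/d


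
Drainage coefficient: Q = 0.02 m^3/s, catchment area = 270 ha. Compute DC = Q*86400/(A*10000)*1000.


DC = Q * 86400 / (A * 10000) * 1000
DC = 0.02 * 86400 / (270 * 10000) * 1000
DC = 1728000.0000 / 2700000

0.6400 mm/day


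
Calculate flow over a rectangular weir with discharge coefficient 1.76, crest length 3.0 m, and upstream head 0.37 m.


Q = C * L * H^(3/2) = 1.76 * 3.0 * 0.37^1.5 = 1.76 * 3.0 * 0.225062

1.1883 m^3/s


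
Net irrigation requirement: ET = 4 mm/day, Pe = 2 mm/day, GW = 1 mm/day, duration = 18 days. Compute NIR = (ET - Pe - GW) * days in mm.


Daily deficit = ET - Pe - GW = 4 - 2 - 1 = 1 mm/day
NIR = 1 * 18 = 18 mm

18.0000 mm


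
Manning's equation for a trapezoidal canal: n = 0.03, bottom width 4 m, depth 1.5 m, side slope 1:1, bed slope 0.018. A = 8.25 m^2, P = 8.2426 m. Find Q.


R = A/P = 8.25/8.2426 = 1.000898
Q = (1/0.03) * 8.25 * 1.000898^(2/3) * 0.018^0.5

36.9172 m^3/s


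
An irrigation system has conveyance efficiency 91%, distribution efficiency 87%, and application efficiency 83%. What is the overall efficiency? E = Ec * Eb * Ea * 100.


Ec = 0.91, Eb = 0.87, Ea = 0.83
E = 0.91 * 0.87 * 0.83 * 100 = 65.7111%

65.7111 %


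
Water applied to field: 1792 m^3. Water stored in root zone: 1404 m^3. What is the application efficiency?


Ea = V_root / V_field * 100 = 1404 / 1792 * 100 = 78.3482%

78.3482 %


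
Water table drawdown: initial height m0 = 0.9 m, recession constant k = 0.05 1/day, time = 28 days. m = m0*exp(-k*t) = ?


m = m0 * exp(-k*t)
m = 0.9 * exp(-0.05 * 28)
m = 0.9 * exp(-1.4000)

0.2219 m


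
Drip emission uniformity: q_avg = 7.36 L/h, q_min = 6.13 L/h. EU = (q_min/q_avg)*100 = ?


EU = (q_min/q_avg)*100 = (6.13/7.36)*100 = 83.2880%

83.2880 %


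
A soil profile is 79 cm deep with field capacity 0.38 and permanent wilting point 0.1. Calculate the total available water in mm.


AWC = (FC - PWP) * d * 10
AWC = (0.38 - 0.1) * 79 * 10
AWC = 0.2800 * 79 * 10

221.2000 mm


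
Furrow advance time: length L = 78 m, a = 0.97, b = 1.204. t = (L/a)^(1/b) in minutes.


t = (L/a)^(1/b)
t = (78/0.97)^(1/1.204)
t = 80.412371^(1/1.204)

38.2379 min


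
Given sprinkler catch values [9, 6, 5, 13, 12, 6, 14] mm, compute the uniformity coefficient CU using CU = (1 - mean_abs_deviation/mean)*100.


mean = 9.285714 mm
MAD = 3.183673 mm
CU = (1 - 3.183673/9.285714)*100

65.7143 %


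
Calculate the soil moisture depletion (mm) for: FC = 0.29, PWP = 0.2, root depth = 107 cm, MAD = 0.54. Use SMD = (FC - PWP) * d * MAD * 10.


SMD = (FC - PWP) * d * MAD * 10
SMD = (0.29 - 0.2) * 107 * 0.54 * 10
SMD = 0.0900 * 107 * 0.54 * 10

52.0020 mm


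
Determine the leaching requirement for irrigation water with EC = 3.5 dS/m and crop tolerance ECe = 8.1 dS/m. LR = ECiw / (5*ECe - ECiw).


LR = ECiw / (5*ECe - ECiw)
LR = 3.5 / (5*8.1 - 3.5)
LR = 3.5 / 37.0000

0.0946


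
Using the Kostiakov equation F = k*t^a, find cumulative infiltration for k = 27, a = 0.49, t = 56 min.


F = k * t^a = 27 * 56^0.49
F = 27 * 7.188067

194.0778 mm


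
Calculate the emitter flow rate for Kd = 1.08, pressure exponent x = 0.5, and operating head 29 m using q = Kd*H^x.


q = Kd * H^x = 1.08 * 29^0.5 = 1.08 * 5.385165

5.8160 L/h


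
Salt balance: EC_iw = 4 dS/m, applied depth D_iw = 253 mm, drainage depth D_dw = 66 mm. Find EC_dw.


EC_dw = EC_iw * D_iw / D_dw
EC_dw = 4 * 253 / 66
EC_dw = 1012 / 66

15.3333 dS/m


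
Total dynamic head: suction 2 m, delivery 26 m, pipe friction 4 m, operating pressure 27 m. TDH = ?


TDH = Hs + Hd + hf + Hp = 2 + 26 + 4 + 27 = 59

59 m


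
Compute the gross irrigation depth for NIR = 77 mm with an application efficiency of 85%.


Ea = 85% = 0.85
GID = NIR / Ea = 77 / 0.85 = 90.5882 mm

90.5882 mm


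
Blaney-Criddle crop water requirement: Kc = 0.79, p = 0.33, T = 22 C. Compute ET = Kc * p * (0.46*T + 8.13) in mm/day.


ET = Kc * p * (0.46*T + 8.13)
ET = 0.79 * 0.33 * (0.46*22 + 8.13)
ET = 0.79 * 0.33 * 18.2500

4.7578 mm/day


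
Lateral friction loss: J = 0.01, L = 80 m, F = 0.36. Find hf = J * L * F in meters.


hf = J * L * F = 0.01 * 80 * 0.36 = 0.2880 m

0.2880 m


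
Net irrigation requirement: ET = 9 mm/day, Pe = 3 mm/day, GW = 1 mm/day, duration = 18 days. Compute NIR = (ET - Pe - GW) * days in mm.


Daily deficit = ET - Pe - GW = 9 - 3 - 1 = 5 mm/day
NIR = 5 * 18 = 90 mm

90.0000 mm


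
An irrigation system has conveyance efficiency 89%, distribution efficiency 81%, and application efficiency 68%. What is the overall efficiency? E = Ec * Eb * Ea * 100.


Ec = 0.89, Eb = 0.81, Ea = 0.68
E = 0.89 * 0.81 * 0.68 * 100 = 49.0212%

49.0212 %


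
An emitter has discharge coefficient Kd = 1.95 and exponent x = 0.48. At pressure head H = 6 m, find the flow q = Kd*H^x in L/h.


q = Kd * H^x = 1.95 * 6^0.48 = 1.95 * 2.363266

4.6084 L/h


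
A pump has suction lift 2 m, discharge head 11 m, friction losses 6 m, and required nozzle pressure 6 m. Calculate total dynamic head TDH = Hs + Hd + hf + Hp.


TDH = Hs + Hd + hf + Hp = 2 + 11 + 6 + 6 = 25

25 m


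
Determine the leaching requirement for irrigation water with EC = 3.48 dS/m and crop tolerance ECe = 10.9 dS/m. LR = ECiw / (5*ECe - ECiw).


LR = ECiw / (5*ECe - ECiw)
LR = 3.48 / (5*10.9 - 3.48)
LR = 3.48 / 51.0200

0.0682


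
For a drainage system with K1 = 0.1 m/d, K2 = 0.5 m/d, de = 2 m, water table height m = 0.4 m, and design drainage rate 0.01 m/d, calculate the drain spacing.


S^2 = 8*K2*de*m/q + 4*K1*m^2/q
S^2 = 8*0.5*2*0.4/0.01 + 4*0.1*0.4^2/0.01
S = sqrt(326.4000)

18.0665 m


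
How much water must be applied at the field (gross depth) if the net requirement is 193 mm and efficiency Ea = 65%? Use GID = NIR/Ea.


Ea = 65% = 0.65
GID = NIR / Ea = 193 / 0.65 = 296.9231 mm

296.9231 mm


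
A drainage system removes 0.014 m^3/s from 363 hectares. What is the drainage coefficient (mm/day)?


DC = Q * 86400 / (A * 10000) * 1000
DC = 0.014 * 86400 / (363 * 10000) * 1000
DC = 1209600.0000 / 3630000

0.3332 mm/day


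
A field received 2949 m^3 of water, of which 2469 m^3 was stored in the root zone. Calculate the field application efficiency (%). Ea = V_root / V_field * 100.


Ea = V_root / V_field * 100 = 2469 / 2949 * 100 = 83.7233%

83.7233 %


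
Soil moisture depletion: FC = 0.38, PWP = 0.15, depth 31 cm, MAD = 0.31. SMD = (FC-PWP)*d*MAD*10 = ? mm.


SMD = (FC - PWP) * d * MAD * 10
SMD = (0.38 - 0.15) * 31 * 0.31 * 10
SMD = 0.2300 * 31 * 0.31 * 10

22.1030 mm


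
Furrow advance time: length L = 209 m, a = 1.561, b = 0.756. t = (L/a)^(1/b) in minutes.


t = (L/a)^(1/b)
t = (209/1.561)^(1/0.756)
t = 133.888533^(1/0.756)

650.3582 min


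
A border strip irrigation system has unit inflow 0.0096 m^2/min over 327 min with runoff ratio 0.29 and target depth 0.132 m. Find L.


L = q*t/((1+r)*Z)
L = 0.0096*327/((1+0.29)*0.132)
L = 3.1392/0.17028

18.4355 m


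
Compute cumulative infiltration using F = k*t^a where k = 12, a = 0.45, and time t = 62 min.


F = k * t^a = 12 * 62^0.45
F = 12 * 6.405843

76.8701 mm


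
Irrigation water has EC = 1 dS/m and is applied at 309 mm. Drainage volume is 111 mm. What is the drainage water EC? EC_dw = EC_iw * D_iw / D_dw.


EC_dw = EC_iw * D_iw / D_dw
EC_dw = 1 * 309 / 111
EC_dw = 309 / 111

2.7838 dS/m


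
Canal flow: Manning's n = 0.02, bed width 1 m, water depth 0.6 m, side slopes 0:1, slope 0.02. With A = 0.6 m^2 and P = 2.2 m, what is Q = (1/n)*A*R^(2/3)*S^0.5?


R = A/P = 0.6/2.2 = 0.272727
Q = (1/0.02) * 0.6 * 0.272727^(2/3) * 0.02^0.5

1.7842 m^3/s


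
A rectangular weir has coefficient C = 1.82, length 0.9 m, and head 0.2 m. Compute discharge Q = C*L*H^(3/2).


Q = C * L * H^(3/2) = 1.82 * 0.9 * 0.2^1.5 = 1.82 * 0.9 * 0.089443

0.1465 m^3/s


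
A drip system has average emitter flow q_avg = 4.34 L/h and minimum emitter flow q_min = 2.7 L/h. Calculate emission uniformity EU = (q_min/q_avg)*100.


EU = (q_min/q_avg)*100 = (2.7/4.34)*100 = 62.2120%

62.2120 %


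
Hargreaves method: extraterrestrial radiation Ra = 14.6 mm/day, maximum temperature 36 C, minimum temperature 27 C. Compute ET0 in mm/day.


Tmean = (Tmax + Tmin)/2 = (36 + 27)/2 = 31.5
ET0 = 0.0023 * 14.6 * (31.5 + 17.8) * sqrt(36 - 27)
ET0 = 0.0023 * 14.6 * 49.3 * 3.000000

4.9665 mm/day


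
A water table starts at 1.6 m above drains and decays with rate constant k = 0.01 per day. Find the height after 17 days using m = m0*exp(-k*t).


m = m0 * exp(-k*t)
m = 1.6 * exp(-0.01 * 17)
m = 1.6 * exp(-0.1700)

1.3499 m


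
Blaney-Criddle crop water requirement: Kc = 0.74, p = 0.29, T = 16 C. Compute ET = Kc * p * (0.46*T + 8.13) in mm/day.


ET = Kc * p * (0.46*T + 8.13)
ET = 0.74 * 0.29 * (0.46*16 + 8.13)
ET = 0.74 * 0.29 * 15.4900

3.3242 mm/day


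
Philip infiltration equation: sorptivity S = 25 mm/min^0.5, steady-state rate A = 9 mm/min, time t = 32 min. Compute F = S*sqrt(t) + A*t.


F = S*sqrt(t) + A*t
F = 25*sqrt(32) + 9*32
F = 25*5.656854 + 288

429.4213 mm


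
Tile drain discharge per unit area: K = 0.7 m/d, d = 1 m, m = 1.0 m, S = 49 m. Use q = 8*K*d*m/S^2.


q = 8*K*d*m/S^2
q = 8*0.7*1*1.0/49^2
q = 5.6000 / 2401

0.0023 m/d


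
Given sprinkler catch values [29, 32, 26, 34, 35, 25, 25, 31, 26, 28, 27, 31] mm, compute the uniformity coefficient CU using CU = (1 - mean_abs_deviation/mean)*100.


mean = 29.083333 mm
MAD = 2.930556 mm
CU = (1 - 2.930556/29.083333)*100

89.9236 %


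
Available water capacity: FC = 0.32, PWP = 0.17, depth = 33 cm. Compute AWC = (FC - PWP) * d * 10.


AWC = (FC - PWP) * d * 10
AWC = (0.32 - 0.17) * 33 * 10
AWC = 0.1500 * 33 * 10

49.5000 mm


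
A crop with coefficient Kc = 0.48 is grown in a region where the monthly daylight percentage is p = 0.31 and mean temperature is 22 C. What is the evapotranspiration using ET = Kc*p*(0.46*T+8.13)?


ET = Kc * p * (0.46*T + 8.13)
ET = 0.48 * 0.31 * (0.46*22 + 8.13)
ET = 0.48 * 0.31 * 18.2500

2.7156 mm/day


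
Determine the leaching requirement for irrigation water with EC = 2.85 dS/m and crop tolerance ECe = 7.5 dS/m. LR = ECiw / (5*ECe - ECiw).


LR = ECiw / (5*ECe - ECiw)
LR = 2.85 / (5*7.5 - 2.85)
LR = 2.85 / 34.6500

0.0823


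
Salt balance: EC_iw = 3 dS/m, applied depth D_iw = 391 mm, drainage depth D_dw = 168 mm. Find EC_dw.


EC_dw = EC_iw * D_iw / D_dw
EC_dw = 3 * 391 / 168
EC_dw = 1173 / 168

6.9821 dS/m


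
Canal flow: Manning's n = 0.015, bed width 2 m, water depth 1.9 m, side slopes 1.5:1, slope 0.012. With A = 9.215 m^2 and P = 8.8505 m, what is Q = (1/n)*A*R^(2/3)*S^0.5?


R = A/P = 9.215/8.8505 = 1.041184
Q = (1/0.015) * 9.215 * 1.041184^(2/3) * 0.012^0.5

69.1321 m^3/s


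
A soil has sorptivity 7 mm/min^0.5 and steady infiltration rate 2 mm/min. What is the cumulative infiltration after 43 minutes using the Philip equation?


F = S*sqrt(t) + A*t
F = 7*sqrt(43) + 2*43
F = 7*6.557439 + 86

131.9021 mm


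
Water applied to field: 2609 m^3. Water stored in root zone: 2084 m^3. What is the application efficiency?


Ea = V_root / V_field * 100 = 2084 / 2609 * 100 = 79.8773%

79.8773 %


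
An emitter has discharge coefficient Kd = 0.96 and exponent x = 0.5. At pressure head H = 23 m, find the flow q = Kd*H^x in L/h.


q = Kd * H^x = 0.96 * 23^0.5 = 0.96 * 4.795832

4.6040 L/h


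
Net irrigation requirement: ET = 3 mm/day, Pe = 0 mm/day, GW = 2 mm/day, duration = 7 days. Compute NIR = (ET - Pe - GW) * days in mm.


Daily deficit = ET - Pe - GW = 3 - 0 - 2 = 1 mm/day
NIR = 1 * 7 = 7 mm

7.0000 mm


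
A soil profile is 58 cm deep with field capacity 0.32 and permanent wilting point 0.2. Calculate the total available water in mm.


AWC = (FC - PWP) * d * 10
AWC = (0.32 - 0.2) * 58 * 10
AWC = 0.1200 * 58 * 10

69.6000 mm


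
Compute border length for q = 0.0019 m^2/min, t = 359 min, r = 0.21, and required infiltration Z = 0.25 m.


L = q*t/((1+r)*Z)
L = 0.0019*359/((1+0.21)*0.25)
L = 0.6821/0.3025

2.2549 m


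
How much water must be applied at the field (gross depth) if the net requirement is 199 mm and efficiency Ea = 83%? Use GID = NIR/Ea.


Ea = 83% = 0.83
GID = NIR / Ea = 199 / 0.83 = 239.7590 mm

239.7590 mm


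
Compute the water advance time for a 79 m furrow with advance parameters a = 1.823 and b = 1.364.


t = (L/a)^(1/b)
t = (79/1.823)^(1/1.364)
t = 43.335162^(1/1.364)

15.8500 min


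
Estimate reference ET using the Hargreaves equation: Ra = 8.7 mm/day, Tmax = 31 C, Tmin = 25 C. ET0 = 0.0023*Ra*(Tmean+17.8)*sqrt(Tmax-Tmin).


Tmean = (Tmax + Tmin)/2 = (31 + 25)/2 = 28.0
ET0 = 0.0023 * 8.7 * (28.0 + 17.8) * sqrt(31 - 25)
ET0 = 0.0023 * 8.7 * 45.8 * 2.449490

2.2449 mm/day


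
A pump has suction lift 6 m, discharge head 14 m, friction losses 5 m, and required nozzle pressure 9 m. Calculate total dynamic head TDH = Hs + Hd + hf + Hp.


TDH = Hs + Hd + hf + Hp = 6 + 14 + 5 + 9 = 34

34 m


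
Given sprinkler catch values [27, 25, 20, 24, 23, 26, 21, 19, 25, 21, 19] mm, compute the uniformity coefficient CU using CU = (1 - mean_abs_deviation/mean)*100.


mean = 22.727273 mm
MAD = 2.479339 mm
CU = (1 - 2.479339/22.727273)*100

89.0909 %


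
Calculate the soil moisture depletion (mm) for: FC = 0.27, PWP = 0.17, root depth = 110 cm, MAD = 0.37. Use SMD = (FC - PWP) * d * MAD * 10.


SMD = (FC - PWP) * d * MAD * 10
SMD = (0.27 - 0.17) * 110 * 0.37 * 10
SMD = 0.1000 * 110 * 0.37 * 10

40.7000 mm


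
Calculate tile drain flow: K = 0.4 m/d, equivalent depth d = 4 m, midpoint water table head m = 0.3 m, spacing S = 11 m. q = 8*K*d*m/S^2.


q = 8*K*d*m/S^2
q = 8*0.4*4*0.3/11^2
q = 3.8400 / 121

0.0317 m/d


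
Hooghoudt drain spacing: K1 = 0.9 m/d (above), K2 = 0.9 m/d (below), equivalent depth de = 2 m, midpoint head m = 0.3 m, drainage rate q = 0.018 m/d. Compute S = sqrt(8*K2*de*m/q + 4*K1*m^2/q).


S^2 = 8*K2*de*m/q + 4*K1*m^2/q
S^2 = 8*0.9*2*0.3/0.018 + 4*0.9*0.3^2/0.018
S = sqrt(258.0000)

16.0624 m


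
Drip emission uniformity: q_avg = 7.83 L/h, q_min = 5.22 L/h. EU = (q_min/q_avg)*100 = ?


EU = (q_min/q_avg)*100 = (5.22/7.83)*100 = 66.6667%

66.6667 %


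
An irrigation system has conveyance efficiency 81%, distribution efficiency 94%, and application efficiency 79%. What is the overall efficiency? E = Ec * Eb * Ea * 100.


Ec = 0.81, Eb = 0.94, Ea = 0.79
E = 0.81 * 0.94 * 0.79 * 100 = 60.1506%

60.1506 %


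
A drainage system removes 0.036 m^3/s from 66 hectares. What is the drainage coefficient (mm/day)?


DC = Q * 86400 / (A * 10000) * 1000
DC = 0.036 * 86400 / (66 * 10000) * 1000
DC = 3110400.0000 / 660000

4.7127 mm/day


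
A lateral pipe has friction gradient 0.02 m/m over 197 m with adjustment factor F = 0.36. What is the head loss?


hf = J * L * F = 0.02 * 197 * 0.36 = 1.4184 m

1.4184 m


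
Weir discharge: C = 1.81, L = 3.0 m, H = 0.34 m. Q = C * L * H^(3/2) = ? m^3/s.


Q = C * L * H^(3/2) = 1.81 * 3.0 * 0.34^1.5 = 1.81 * 3.0 * 0.198252

1.0765 m^3/s


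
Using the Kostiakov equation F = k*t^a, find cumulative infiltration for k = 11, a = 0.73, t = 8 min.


F = k * t^a = 11 * 8^0.73
F = 11 * 4.563055

50.1936 mm


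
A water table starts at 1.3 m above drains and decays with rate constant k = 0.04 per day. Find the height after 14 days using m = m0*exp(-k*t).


m = m0 * exp(-k*t)
m = 1.3 * exp(-0.04 * 14)
m = 1.3 * exp(-0.5600)

0.7426 m


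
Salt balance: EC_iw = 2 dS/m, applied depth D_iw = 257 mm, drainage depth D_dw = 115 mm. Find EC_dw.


EC_dw = EC_iw * D_iw / D_dw
EC_dw = 2 * 257 / 115
EC_dw = 514 / 115

4.4696 dS/m


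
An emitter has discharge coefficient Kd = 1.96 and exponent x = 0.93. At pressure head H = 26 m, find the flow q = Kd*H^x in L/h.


q = Kd * H^x = 1.96 * 26^0.93 = 1.96 * 20.697849

40.5678 L/h


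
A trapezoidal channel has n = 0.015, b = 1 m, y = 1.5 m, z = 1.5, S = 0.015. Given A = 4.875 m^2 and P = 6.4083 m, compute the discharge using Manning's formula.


R = A/P = 4.875/6.4083 = 0.760732
Q = (1/0.015) * 4.875 * 0.760732^(2/3) * 0.015^0.5

33.1704 m^3/s


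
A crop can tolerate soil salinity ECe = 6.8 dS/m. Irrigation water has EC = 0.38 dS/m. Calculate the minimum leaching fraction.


LR = ECiw / (5*ECe - ECiw)
LR = 0.38 / (5*6.8 - 0.38)
LR = 0.38 / 33.6200

0.0113


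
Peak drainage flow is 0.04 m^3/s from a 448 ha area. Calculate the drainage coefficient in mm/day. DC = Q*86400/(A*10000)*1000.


DC = Q * 86400 / (A * 10000) * 1000
DC = 0.04 * 86400 / (448 * 10000) * 1000
DC = 3456000.0000 / 4480000

0.7714 mm/day


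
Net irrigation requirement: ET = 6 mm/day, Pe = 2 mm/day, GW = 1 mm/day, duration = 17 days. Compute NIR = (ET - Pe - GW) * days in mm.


Daily deficit = ET - Pe - GW = 6 - 2 - 1 = 3 mm/day
NIR = 3 * 17 = 51 mm

51.0000 mm


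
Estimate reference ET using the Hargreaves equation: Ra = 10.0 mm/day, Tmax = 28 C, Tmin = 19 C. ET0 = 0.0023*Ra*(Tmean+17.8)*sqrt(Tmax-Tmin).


Tmean = (Tmax + Tmin)/2 = (28 + 19)/2 = 23.5
ET0 = 0.0023 * 10.0 * (23.5 + 17.8) * sqrt(28 - 19)
ET0 = 0.0023 * 10.0 * 41.3 * 3.000000

2.8497 mm/day


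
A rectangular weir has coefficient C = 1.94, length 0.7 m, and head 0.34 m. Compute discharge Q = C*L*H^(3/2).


Q = C * L * H^(3/2) = 1.94 * 0.7 * 0.34^1.5 = 1.94 * 0.7 * 0.198252

0.2692 m^3/s


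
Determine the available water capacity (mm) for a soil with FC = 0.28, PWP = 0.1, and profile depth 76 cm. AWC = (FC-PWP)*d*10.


AWC = (FC - PWP) * d * 10
AWC = (0.28 - 0.1) * 76 * 10
AWC = 0.1800 * 76 * 10

136.8000 mm


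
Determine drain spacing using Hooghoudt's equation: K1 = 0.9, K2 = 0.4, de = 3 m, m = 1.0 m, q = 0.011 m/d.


S^2 = 8*K2*de*m/q + 4*K1*m^2/q
S^2 = 8*0.4*3*1.0/0.011 + 4*0.9*1.0^2/0.011
S = sqrt(1200.0000)

34.6410 m


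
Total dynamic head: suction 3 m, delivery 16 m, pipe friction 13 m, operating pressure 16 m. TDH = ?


TDH = Hs + Hd + hf + Hp = 3 + 16 + 13 + 16 = 48

48 m


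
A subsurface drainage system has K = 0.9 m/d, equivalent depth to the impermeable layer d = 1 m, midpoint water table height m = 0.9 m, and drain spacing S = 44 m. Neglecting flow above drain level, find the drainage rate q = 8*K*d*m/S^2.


q = 8*K*d*m/S^2
q = 8*0.9*1*0.9/44^2
q = 6.4800 / 1936

0.0033 m/d


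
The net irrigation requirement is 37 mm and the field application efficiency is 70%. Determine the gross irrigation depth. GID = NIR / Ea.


Ea = 70% = 0.7
GID = NIR / Ea = 37 / 0.7 = 52.8571 mm

52.8571 mm


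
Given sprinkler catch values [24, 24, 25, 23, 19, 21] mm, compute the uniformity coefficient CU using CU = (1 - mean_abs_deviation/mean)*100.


mean = 22.666667 mm
MAD = 1.777778 mm
CU = (1 - 1.777778/22.666667)*100

92.1569 %


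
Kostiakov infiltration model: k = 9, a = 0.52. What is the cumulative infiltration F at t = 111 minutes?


F = k * t^a = 9 * 111^0.52
F = 9 * 11.576251

104.1863 mm


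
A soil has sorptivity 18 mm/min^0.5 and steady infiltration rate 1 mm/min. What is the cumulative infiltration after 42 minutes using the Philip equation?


F = S*sqrt(t) + A*t
F = 18*sqrt(42) + 1*42
F = 18*6.480741 + 42

158.6533 mm


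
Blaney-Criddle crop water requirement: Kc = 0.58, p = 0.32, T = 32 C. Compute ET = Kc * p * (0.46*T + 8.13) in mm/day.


ET = Kc * p * (0.46*T + 8.13)
ET = 0.58 * 0.32 * (0.46*32 + 8.13)
ET = 0.58 * 0.32 * 22.8500

4.2410 mm/day


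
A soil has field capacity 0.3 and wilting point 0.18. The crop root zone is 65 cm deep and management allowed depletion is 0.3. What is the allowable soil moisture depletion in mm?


SMD = (FC - PWP) * d * MAD * 10
SMD = (0.3 - 0.18) * 65 * 0.3 * 10
SMD = 0.1200 * 65 * 0.3 * 10

23.4000 mm


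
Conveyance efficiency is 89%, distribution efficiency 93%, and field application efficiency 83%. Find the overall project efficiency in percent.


Ec = 0.89, Eb = 0.93, Ea = 0.83
E = 0.89 * 0.93 * 0.83 * 100 = 68.6991%

68.6991 %


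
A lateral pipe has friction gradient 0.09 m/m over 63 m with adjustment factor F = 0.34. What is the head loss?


hf = J * L * F = 0.09 * 63 * 0.34 = 1.9278 m

1.9278 m


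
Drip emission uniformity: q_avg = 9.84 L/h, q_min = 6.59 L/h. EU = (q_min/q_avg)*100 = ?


EU = (q_min/q_avg)*100 = (6.59/9.84)*100 = 66.9715%

66.9715 %


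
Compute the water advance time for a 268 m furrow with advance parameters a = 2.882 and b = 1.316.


t = (L/a)^(1/b)
t = (268/2.882)^(1/1.316)
t = 92.990978^(1/1.316)

31.3167 min


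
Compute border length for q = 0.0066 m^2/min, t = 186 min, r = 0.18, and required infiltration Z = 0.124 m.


L = q*t/((1+r)*Z)
L = 0.0066*186/((1+0.18)*0.124)
L = 1.2276/0.14632

8.3898 m


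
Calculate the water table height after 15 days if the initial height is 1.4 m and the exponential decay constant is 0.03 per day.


m = m0 * exp(-k*t)
m = 1.4 * exp(-0.03 * 15)
m = 1.4 * exp(-0.4500)

0.8927 m


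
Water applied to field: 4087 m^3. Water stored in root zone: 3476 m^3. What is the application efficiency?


Ea = V_root / V_field * 100 = 3476 / 4087 * 100 = 85.0502%

85.0502 %


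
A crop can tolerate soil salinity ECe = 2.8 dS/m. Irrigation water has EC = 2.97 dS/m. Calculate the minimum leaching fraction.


LR = ECiw / (5*ECe - ECiw)
LR = 2.97 / (5*2.8 - 2.97)
LR = 2.97 / 11.0300

0.2693


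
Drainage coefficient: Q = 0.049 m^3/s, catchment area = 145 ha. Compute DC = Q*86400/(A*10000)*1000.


DC = Q * 86400 / (A * 10000) * 1000
DC = 0.049 * 86400 / (145 * 10000) * 1000
DC = 4233600.0000 / 1450000

2.9197 mm/day


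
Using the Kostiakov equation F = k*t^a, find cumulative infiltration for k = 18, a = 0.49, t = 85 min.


F = k * t^a = 18 * 85^0.49
F = 18 * 8.818917

158.7405 mm


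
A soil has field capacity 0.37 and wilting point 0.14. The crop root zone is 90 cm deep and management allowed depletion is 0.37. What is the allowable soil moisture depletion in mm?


SMD = (FC - PWP) * d * MAD * 10
SMD = (0.37 - 0.14) * 90 * 0.37 * 10
SMD = 0.2300 * 90 * 0.37 * 10

76.5900 mm


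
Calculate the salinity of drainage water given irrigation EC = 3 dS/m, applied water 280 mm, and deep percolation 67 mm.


EC_dw = EC_iw * D_iw / D_dw
EC_dw = 3 * 280 / 67
EC_dw = 840 / 67

12.5373 dS/m


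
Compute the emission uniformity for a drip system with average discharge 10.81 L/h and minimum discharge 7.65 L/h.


EU = (q_min/q_avg)*100 = (7.65/10.81)*100 = 70.7678%

70.7678 %


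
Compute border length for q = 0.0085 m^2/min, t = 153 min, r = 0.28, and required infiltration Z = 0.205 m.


L = q*t/((1+r)*Z)
L = 0.0085*153/((1+0.28)*0.205)
L = 1.3005/0.2624

4.9562 m


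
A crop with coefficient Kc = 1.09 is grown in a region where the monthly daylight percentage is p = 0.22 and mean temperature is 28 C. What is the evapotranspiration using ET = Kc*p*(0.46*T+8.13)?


ET = Kc * p * (0.46*T + 8.13)
ET = 1.09 * 0.22 * (0.46*28 + 8.13)
ET = 1.09 * 0.22 * 21.0100

5.0382 mm/day


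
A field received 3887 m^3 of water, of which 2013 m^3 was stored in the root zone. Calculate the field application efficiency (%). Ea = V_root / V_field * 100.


Ea = V_root / V_field * 100 = 2013 / 3887 * 100 = 51.7880%

51.7880 %


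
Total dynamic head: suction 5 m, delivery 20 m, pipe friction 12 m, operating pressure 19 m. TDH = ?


TDH = Hs + Hd + hf + Hp = 5 + 20 + 12 + 19 = 56

56 m


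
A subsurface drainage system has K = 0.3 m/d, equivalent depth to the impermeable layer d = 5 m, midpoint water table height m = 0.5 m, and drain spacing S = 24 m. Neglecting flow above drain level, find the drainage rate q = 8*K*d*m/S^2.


q = 8*K*d*m/S^2
q = 8*0.3*5*0.5/24^2
q = 6.0000 / 576

0.0104 m/d


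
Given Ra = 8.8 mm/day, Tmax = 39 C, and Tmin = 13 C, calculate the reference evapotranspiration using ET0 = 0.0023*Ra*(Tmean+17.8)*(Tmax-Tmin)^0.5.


Tmean = (Tmax + Tmin)/2 = (39 + 13)/2 = 26.0
ET0 = 0.0023 * 8.8 * (26.0 + 17.8) * sqrt(39 - 13)
ET0 = 0.0023 * 8.8 * 43.8 * 5.099020

4.5203 mm/day


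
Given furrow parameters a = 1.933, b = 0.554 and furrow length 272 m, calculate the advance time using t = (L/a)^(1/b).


t = (L/a)^(1/b)
t = (272/1.933)^(1/0.554)
t = 140.713916^(1/0.554)

7548.5704 min


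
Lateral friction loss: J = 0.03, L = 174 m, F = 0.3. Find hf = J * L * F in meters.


hf = J * L * F = 0.03 * 174 * 0.3 = 1.5660 m

1.5660 m


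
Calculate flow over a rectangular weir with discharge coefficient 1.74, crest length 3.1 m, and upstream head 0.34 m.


Q = C * L * H^(3/2) = 1.74 * 3.1 * 0.34^1.5 = 1.74 * 3.1 * 0.198252

1.0694 m^3/s


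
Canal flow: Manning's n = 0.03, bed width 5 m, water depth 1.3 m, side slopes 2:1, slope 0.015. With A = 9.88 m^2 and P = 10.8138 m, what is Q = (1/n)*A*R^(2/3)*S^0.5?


R = A/P = 9.88/10.8138 = 0.913647
Q = (1/0.03) * 9.88 * 0.913647^(2/3) * 0.015^0.5

37.9781 m^3/s


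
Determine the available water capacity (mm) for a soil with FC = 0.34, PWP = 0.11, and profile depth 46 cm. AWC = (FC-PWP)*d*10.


AWC = (FC - PWP) * d * 10
AWC = (0.34 - 0.11) * 46 * 10
AWC = 0.2300 * 46 * 10

105.8000 mm


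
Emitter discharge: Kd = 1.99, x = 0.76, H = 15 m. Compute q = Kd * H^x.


q = Kd * H^x = 1.99 * 15^0.76 = 1.99 * 7.831219

15.5841 L/h


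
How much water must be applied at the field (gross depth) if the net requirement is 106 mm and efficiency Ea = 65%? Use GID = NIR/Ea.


Ea = 65% = 0.65
GID = NIR / Ea = 106 / 0.65 = 163.0769 mm

163.0769 mm


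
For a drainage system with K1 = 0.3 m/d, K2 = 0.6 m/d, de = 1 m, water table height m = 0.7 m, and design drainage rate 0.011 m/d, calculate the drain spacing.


S^2 = 8*K2*de*m/q + 4*K1*m^2/q
S^2 = 8*0.6*1*0.7/0.011 + 4*0.3*0.7^2/0.011
S = sqrt(358.9091)

18.9449 m


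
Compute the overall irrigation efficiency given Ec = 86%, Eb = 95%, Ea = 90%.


Ec = 0.86, Eb = 0.95, Ea = 0.9
E = 0.86 * 0.95 * 0.9 * 100 = 73.5300%

73.5300 %


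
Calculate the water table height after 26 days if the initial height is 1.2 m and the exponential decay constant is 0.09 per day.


m = m0 * exp(-k*t)
m = 1.2 * exp(-0.09 * 26)
m = 1.2 * exp(-2.3400)

0.1156 m


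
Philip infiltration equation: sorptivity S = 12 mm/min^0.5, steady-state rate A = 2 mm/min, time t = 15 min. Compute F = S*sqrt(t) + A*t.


F = S*sqrt(t) + A*t
F = 12*sqrt(15) + 2*15
F = 12*3.872983 + 30

76.4758 mm


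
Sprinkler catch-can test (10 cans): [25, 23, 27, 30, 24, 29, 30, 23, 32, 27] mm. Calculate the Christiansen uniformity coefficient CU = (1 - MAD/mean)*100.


mean = 27.000000 mm
MAD = 2.600000 mm
CU = (1 - 2.600000/27.000000)*100

90.3704 %


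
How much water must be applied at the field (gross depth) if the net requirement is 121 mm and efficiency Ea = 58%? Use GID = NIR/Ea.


Ea = 58% = 0.58
GID = NIR / Ea = 121 / 0.58 = 208.6207 mm

208.6207 mm


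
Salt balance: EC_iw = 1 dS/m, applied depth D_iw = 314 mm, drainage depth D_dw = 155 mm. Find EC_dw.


EC_dw = EC_iw * D_iw / D_dw
EC_dw = 1 * 314 / 155
EC_dw = 314 / 155

2.0258 dS/m


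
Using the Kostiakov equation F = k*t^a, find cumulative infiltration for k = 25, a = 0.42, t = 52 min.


F = k * t^a = 25 * 52^0.42
F = 25 * 5.256799

131.4200 mm


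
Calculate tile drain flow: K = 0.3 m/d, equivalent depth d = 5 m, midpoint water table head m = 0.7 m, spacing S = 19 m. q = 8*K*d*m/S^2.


q = 8*K*d*m/S^2
q = 8*0.3*5*0.7/19^2
q = 8.4000 / 361

0.0233 m/d


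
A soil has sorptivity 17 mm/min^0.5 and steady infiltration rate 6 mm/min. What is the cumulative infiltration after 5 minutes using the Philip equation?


F = S*sqrt(t) + A*t
F = 17*sqrt(5) + 6*5
F = 17*2.236068 + 30

68.0132 mm


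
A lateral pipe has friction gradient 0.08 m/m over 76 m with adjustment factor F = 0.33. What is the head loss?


hf = J * L * F = 0.08 * 76 * 0.33 = 2.0064 m

2.0064 m


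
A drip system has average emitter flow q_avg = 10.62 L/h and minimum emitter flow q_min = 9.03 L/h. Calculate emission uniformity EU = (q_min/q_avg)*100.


EU = (q_min/q_avg)*100 = (9.03/10.62)*100 = 85.0282%

85.0282 %


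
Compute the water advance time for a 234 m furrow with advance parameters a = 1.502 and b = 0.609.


t = (L/a)^(1/b)
t = (234/1.502)^(1/0.609)
t = 155.792277^(1/0.609)

3983.2688 min


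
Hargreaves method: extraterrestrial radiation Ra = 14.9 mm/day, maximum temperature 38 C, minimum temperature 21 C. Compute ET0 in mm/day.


Tmean = (Tmax + Tmin)/2 = (38 + 21)/2 = 29.5
ET0 = 0.0023 * 14.9 * (29.5 + 17.8) * sqrt(38 - 21)
ET0 = 0.0023 * 14.9 * 47.3 * 4.123106

6.6834 mm/day


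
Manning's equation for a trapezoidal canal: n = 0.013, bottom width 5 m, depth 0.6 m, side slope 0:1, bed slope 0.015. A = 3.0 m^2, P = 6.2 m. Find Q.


R = A/P = 3.0/6.2 = 0.483871
Q = (1/0.013) * 3.0 * 0.483871^(2/3) * 0.015^0.5

17.4198 m^3/s


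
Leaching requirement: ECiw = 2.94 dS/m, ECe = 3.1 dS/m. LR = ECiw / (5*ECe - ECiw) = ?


LR = ECiw / (5*ECe - ECiw)
LR = 2.94 / (5*3.1 - 2.94)
LR = 2.94 / 12.5600

0.2341


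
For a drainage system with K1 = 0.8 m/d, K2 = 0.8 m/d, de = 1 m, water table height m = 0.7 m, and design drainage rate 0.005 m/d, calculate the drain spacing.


S^2 = 8*K2*de*m/q + 4*K1*m^2/q
S^2 = 8*0.8*1*0.7/0.005 + 4*0.8*0.7^2/0.005
S = sqrt(1209.6000)

34.7793 m


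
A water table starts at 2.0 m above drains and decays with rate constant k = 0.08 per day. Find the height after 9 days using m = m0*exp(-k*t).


m = m0 * exp(-k*t)
m = 2.0 * exp(-0.08 * 9)
m = 2.0 * exp(-0.7200)

0.9735 m


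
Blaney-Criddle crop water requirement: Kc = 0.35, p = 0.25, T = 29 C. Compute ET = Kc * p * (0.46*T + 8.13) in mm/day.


ET = Kc * p * (0.46*T + 8.13)
ET = 0.35 * 0.25 * (0.46*29 + 8.13)
ET = 0.35 * 0.25 * 21.4700

1.8786 mm/day


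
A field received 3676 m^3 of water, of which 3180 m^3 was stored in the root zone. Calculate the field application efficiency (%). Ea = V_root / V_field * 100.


Ea = V_root / V_field * 100 = 3180 / 3676 * 100 = 86.5071%

86.5071 %


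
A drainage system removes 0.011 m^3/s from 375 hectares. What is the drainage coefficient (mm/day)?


DC = Q * 86400 / (A * 10000) * 1000
DC = 0.011 * 86400 / (375 * 10000) * 1000
DC = 950400.0000 / 3750000

0.2534 mm/day


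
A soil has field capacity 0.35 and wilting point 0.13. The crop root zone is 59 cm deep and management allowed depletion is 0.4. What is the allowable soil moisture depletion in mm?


SMD = (FC - PWP) * d * MAD * 10
SMD = (0.35 - 0.13) * 59 * 0.4 * 10
SMD = 0.2200 * 59 * 0.4 * 10

51.9200 mm


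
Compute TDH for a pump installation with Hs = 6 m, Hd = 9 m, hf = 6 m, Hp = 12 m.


TDH = Hs + Hd + hf + Hp = 6 + 9 + 6 + 12 = 33

33 m


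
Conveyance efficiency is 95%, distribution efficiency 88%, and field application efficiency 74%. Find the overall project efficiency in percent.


Ec = 0.95, Eb = 0.88, Ea = 0.74
E = 0.95 * 0.88 * 0.74 * 100 = 61.8640%

61.8640 %


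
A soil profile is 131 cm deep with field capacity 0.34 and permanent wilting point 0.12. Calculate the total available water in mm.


AWC = (FC - PWP) * d * 10
AWC = (0.34 - 0.12) * 131 * 10
AWC = 0.2200 * 131 * 10

288.2000 mm


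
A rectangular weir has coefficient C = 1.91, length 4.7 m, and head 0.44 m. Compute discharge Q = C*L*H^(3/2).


Q = C * L * H^(3/2) = 1.91 * 4.7 * 0.44^1.5 = 1.91 * 4.7 * 0.291863

2.6201 m^3/s


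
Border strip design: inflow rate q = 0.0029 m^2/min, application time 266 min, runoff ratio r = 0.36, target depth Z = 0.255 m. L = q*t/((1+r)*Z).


L = q*t/((1+r)*Z)
L = 0.0029*266/((1+0.36)*0.255)
L = 0.7714/0.3468

2.2243 m


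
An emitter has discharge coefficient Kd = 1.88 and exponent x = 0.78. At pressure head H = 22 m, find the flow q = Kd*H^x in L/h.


q = Kd * H^x = 1.88 * 22^0.78 = 1.88 * 11.145247

20.9531 L/h


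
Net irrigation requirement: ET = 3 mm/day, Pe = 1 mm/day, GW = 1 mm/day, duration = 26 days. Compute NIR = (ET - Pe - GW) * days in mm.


Daily deficit = ET - Pe - GW = 3 - 1 - 1 = 1 mm/day
NIR = 1 * 26 = 26 mm

26.0000 mm


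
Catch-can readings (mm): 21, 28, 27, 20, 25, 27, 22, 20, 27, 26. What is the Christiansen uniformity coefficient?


mean = 24.300000 mm
MAD = 2.840000 mm
CU = (1 - 2.840000/24.300000)*100

88.3128 %


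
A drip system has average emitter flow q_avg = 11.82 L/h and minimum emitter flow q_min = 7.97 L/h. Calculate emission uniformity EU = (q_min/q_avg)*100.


EU = (q_min/q_avg)*100 = (7.97/11.82)*100 = 67.4281%

67.4281 %


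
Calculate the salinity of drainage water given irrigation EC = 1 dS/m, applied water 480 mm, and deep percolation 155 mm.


EC_dw = EC_iw * D_iw / D_dw
EC_dw = 1 * 480 / 155
EC_dw = 480 / 155

3.0968 dS/m


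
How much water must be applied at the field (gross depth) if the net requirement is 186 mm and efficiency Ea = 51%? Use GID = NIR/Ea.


Ea = 51% = 0.51
GID = NIR / Ea = 186 / 0.51 = 364.7059 mm

364.7059 mm


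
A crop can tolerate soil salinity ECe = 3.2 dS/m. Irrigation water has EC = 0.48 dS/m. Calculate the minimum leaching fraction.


LR = ECiw / (5*ECe - ECiw)
LR = 0.48 / (5*3.2 - 0.48)
LR = 0.48 / 15.5200

0.0309


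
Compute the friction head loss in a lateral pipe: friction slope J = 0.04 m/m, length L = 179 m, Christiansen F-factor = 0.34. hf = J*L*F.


hf = J * L * F = 0.04 * 179 * 0.34 = 2.4344 m

2.4344 m


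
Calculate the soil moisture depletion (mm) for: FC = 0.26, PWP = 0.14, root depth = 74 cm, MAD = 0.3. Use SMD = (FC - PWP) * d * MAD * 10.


SMD = (FC - PWP) * d * MAD * 10
SMD = (0.26 - 0.14) * 74 * 0.3 * 10
SMD = 0.1200 * 74 * 0.3 * 10

26.6400 mm


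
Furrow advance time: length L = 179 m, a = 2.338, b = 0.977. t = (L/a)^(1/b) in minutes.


t = (L/a)^(1/b)
t = (179/2.338)^(1/0.977)
t = 76.561163^(1/0.977)

84.7932 min


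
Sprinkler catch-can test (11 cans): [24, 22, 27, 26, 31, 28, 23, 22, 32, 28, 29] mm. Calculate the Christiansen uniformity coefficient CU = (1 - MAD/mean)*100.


mean = 26.545455 mm
MAD = 2.859504 mm
CU = (1 - 2.859504/26.545455)*100

89.2279 %


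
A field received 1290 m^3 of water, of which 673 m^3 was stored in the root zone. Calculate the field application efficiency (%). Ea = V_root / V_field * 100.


Ea = V_root / V_field * 100 = 673 / 1290 * 100 = 52.1705%

52.1705 %


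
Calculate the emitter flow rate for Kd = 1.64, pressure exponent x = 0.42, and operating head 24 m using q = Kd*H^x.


q = Kd * H^x = 1.64 * 24^0.42 = 1.64 * 3.799170

6.2306 L/h


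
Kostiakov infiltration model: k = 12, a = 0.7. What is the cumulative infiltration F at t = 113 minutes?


F = k * t^a = 12 * 113^0.7
F = 12 * 27.362446

328.3494 mm


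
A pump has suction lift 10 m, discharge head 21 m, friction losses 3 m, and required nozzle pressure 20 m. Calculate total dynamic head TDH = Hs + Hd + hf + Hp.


TDH = Hs + Hd + hf + Hp = 10 + 21 + 3 + 20 = 54

54 m


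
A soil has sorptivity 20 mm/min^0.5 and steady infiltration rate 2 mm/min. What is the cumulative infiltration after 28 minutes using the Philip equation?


F = S*sqrt(t) + A*t
F = 20*sqrt(28) + 2*28
F = 20*5.291503 + 56

161.8301 mm


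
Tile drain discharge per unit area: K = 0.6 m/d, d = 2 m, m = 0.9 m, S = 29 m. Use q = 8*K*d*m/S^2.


q = 8*K*d*m/S^2
q = 8*0.6*2*0.9/29^2
q = 8.6400 / 841

0.0103 m/d


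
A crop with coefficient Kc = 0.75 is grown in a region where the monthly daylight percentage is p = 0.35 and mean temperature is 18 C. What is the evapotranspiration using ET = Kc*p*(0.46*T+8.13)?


ET = Kc * p * (0.46*T + 8.13)
ET = 0.75 * 0.35 * (0.46*18 + 8.13)
ET = 0.75 * 0.35 * 16.4100

4.3076 mm/day


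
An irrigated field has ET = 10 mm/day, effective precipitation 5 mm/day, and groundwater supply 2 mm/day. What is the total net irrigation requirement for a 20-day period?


Daily deficit = ET - Pe - GW = 10 - 5 - 2 = 3 mm/day
NIR = 3 * 20 = 60 mm

60.0000 mm


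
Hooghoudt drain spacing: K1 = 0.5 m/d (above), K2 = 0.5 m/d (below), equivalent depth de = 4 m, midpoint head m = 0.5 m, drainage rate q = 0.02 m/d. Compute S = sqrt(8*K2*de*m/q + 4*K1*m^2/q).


S^2 = 8*K2*de*m/q + 4*K1*m^2/q
S^2 = 8*0.5*4*0.5/0.02 + 4*0.5*0.5^2/0.02
S = sqrt(425.0000)

20.6155 m


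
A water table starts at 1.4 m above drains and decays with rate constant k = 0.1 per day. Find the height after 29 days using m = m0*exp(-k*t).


m = m0 * exp(-k*t)
m = 1.4 * exp(-0.1 * 29)
m = 1.4 * exp(-2.9000)

0.0770 m


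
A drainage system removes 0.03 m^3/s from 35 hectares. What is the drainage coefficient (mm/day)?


DC = Q * 86400 / (A * 10000) * 1000
DC = 0.03 * 86400 / (35 * 10000) * 1000
DC = 2592000.0000 / 350000

7.4057 mm/day


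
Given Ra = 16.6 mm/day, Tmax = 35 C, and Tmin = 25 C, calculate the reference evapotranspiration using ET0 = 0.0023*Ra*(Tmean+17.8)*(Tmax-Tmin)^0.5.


Tmean = (Tmax + Tmin)/2 = (35 + 25)/2 = 30.0
ET0 = 0.0023 * 16.6 * (30.0 + 17.8) * sqrt(35 - 25)
ET0 = 0.0023 * 16.6 * 47.8 * 3.162278

5.7712 mm/day


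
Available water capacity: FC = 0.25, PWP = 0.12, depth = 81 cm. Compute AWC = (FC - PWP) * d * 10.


AWC = (FC - PWP) * d * 10
AWC = (0.25 - 0.12) * 81 * 10
AWC = 0.1300 * 81 * 10

105.3000 mm


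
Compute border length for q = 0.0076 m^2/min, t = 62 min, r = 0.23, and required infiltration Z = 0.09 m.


L = q*t/((1+r)*Z)
L = 0.0076*62/((1+0.23)*0.09)
L = 0.4712/0.1107

4.2565 m


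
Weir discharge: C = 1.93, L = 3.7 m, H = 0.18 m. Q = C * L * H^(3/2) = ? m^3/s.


Q = C * L * H^(3/2) = 1.93 * 3.7 * 0.18^1.5 = 1.93 * 3.7 * 0.076368

0.5453 m^3/s


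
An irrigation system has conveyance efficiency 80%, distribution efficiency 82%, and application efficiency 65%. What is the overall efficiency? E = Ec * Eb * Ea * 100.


Ec = 0.8, Eb = 0.82, Ea = 0.65
E = 0.8 * 0.82 * 0.65 * 100 = 42.6400%

42.6400 %


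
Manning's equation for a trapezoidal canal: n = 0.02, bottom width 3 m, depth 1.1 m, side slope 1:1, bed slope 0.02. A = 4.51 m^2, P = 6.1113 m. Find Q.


R = A/P = 4.51/6.1113 = 0.737977
Q = (1/0.02) * 4.51 * 0.737977^(2/3) * 0.02^0.5

26.0429 m^3/s


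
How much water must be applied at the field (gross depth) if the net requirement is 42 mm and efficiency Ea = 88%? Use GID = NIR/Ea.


Ea = 88% = 0.88
GID = NIR / Ea = 42 / 0.88 = 47.7273 mm

47.7273 mm


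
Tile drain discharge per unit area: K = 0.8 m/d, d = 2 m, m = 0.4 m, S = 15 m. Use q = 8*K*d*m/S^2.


q = 8*K*d*m/S^2
q = 8*0.8*2*0.4/15^2
q = 5.1200 / 225

0.0228 m/d


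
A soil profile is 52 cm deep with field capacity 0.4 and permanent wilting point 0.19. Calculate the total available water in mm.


AWC = (FC - PWP) * d * 10
AWC = (0.4 - 0.19) * 52 * 10
AWC = 0.2100 * 52 * 10

109.2000 mm


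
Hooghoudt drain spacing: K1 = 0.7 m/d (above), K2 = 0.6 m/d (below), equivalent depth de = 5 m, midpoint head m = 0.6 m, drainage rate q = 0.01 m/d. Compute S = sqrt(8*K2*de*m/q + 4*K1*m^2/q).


S^2 = 8*K2*de*m/q + 4*K1*m^2/q
S^2 = 8*0.6*5*0.6/0.01 + 4*0.7*0.6^2/0.01
S = sqrt(1540.8000)

39.2530 m


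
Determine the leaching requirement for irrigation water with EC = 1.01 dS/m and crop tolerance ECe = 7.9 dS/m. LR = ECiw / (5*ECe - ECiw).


LR = ECiw / (5*ECe - ECiw)
LR = 1.01 / (5*7.9 - 1.01)
LR = 1.01 / 38.4900

0.0262


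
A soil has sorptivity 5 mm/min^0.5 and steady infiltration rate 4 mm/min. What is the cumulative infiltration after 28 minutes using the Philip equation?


F = S*sqrt(t) + A*t
F = 5*sqrt(28) + 4*28
F = 5*5.291503 + 112

138.4575 mm
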